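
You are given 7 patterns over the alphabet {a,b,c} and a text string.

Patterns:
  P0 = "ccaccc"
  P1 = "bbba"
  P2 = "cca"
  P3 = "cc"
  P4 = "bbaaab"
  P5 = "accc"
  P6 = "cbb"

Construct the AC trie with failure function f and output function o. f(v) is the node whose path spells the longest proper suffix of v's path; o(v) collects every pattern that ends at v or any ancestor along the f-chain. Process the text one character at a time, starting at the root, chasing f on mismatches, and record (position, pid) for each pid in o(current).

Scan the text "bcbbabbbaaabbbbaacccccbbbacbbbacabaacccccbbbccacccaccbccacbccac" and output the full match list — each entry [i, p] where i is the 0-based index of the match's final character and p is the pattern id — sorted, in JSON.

Build automaton:
Trie (insert patterns):
  n0 'ε': a→15 b→7 c→1
  n1 'c': b→19 c→2
  n2 'cc': a→3  [P3 ends]
  n3 'cca': c→4  [P2 ends]
  n4 'ccac': c→5
  n5 'ccacc': c→6
  n6 'ccaccc': ·  [P0 ends]
  n7 'b': b→8
  n8 'bb': a→11 b→9
  n9 'bbb': a→10
  n10 'bbba': ·  [P1 ends]
  n11 'bba': a→12
  n12 'bbaa': a→13
  n13 'bbaaa': b→14
  n14 'bbaaab': ·  [P4 ends]
  n15 'a': c→16
  n16 'ac': c→17
  n17 'acc': c→18
  n18 'accc': ·  [P5 ends]
  n19 'cb': b→20
  n20 'cbb': ·  [P6 ends]

Failure links (BFS by depth):
  fail(1) 'c': from fail(0)=0 chase 'c': 0 ⇒ 0;  out=∅∪out(0)=∅
  fail(7) 'b': from fail(0)=0 chase 'b': 0 ⇒ 0;  out=∅∪out(0)=∅
  fail(15) 'a': from fail(0)=0 chase 'a': 0 ⇒ 0;  out=∅∪out(0)=∅
  fail(2) 'cc': from fail(1)=0 chase 'c': 0 ⇒ 1;  out={3}∪out(1)={3}
  fail(8) 'bb': from fail(7)=0 chase 'b': 0 ⇒ 7;  out=∅∪out(7)=∅
  fail(16) 'ac': from fail(15)=0 chase 'c': 0 ⇒ 1;  out=∅∪out(1)=∅
  fail(19) 'cb': from fail(1)=0 chase 'b': 0 ⇒ 7;  out=∅∪out(7)=∅
  fail(3) 'cca': from fail(2)=1 chase 'a': 1→0 ⇒ 15;  out={2}∪out(15)={2}
  fail(9) 'bbb': from fail(8)=7 chase 'b': 7 ⇒ 8;  out=∅∪out(8)=∅
  fail(11) 'bba': from fail(8)=7 chase 'a': 7→0 ⇒ 15;  out=∅∪out(15)=∅
  fail(17) 'acc': from fail(16)=1 chase 'c': 1 ⇒ 2;  out=∅∪out(2)={3}
  fail(20) 'cbb': from fail(19)=7 chase 'b': 7 ⇒ 8;  out={6}∪out(8)={6}
  fail(4) 'ccac': from fail(3)=15 chase 'c': 15 ⇒ 16;  out=∅∪out(16)=∅
  fail(10) 'bbba': from fail(9)=8 chase 'a': 8 ⇒ 11;  out={1}∪out(11)={1}
  fail(12) 'bbaa': from fail(11)=15 chase 'a': 15→0 ⇒ 15;  out=∅∪out(15)=∅
  fail(18) 'accc': from fail(17)=2 chase 'c': 2→1 ⇒ 2;  out={5}∪out(2)={3,5}
  fail(5) 'ccacc': from fail(4)=16 chase 'c': 16 ⇒ 17;  out=∅∪out(17)={3}
  fail(13) 'bbaaa': from fail(12)=15 chase 'a': 15→0 ⇒ 15;  out=∅∪out(15)=∅
  fail(6) 'ccaccc': from fail(5)=17 chase 'c': 17 ⇒ 18;  out={0}∪out(18)={0,3,5}
  fail(14) 'bbaaab': from fail(13)=15 chase 'b': 15→0 ⇒ 7;  out={4}∪out(7)={4}

Run:
pos 0 'b': at 7
pos 1 'c': at 1 ·f
pos 2 'b': at 19
pos 3 'b': at 20  emit P6@[1:3]
pos 4 'a': at 11 ·f
pos 5 'b': at 7 ·f
pos 6 'b': at 8
pos 7 'b': at 9
pos 8 'a': at 10  emit P1@[5:8]
pos 9 'a': at 12 ·f
pos 10 'a': at 13
pos 11 'b': at 14  emit P4@[6:11]
pos 12 'b': at 8 ·f
pos 13 'b': at 9
pos 14 'b': at 9 ·f
pos 15 'a': at 10  emit P1@[12:15]
pos 16 'a': at 12 ·f
pos 17 'c': at 16 ·f
pos 18 'c': at 17  emit P3@[17:18]
pos 19 'c': at 18  emit P3@[18:19],P5@[16:19]
pos 20 'c': at 2 ·f  emit P3@[19:20]
pos 21 'c': at 2 ·f  emit P3@[20:21]
pos 22 'b': at 19 ·f
pos 23 'b': at 20  emit P6@[21:23]
pos 24 'b': at 9 ·f
pos 25 'a': at 10  emit P1@[22:25]
pos 26 'c': at 16 ·f
pos 27 'b': at 19 ·f
pos 28 'b': at 20  emit P6@[26:28]
pos 29 'b': at 9 ·f
pos 30 'a': at 10  emit P1@[27:30]
pos 31 'c': at 16 ·f
pos 32 'a': at 15 ·f
pos 33 'b': at 7 ·f
pos 34 'a': at 15 ·f
pos 35 'a': at 15 ·f
pos 36 'c': at 16
pos 37 'c': at 17  emit P3@[36:37]
pos 38 'c': at 18  emit P3@[37:38],P5@[35:38]
pos 39 'c': at 2 ·f  emit P3@[38:39]
pos 40 'c': at 2 ·f  emit P3@[39:40]
pos 41 'b': at 19 ·f
pos 42 'b': at 20  emit P6@[40:42]
pos 43 'b': at 9 ·f
pos 44 'c': at 1 ·f
pos 45 'c': at 2  emit P3@[44:45]
pos 46 'a': at 3  emit P2@[44:46]
pos 47 'c': at 4
pos 48 'c': at 5  emit P3@[47:48]
pos 49 'c': at 6  emit P0@[44:49],P3@[48:49],P5@[46:49]
pos 50 'a': at 3 ·f  emit P2@[48:50]
pos 51 'c': at 4
pos 52 'c': at 5  emit P3@[51:52]
pos 53 'b': at 19 ·f
pos 54 'c': at 1 ·f
pos 55 'c': at 2  emit P3@[54:55]
pos 56 'a': at 3  emit P2@[54:56]
pos 57 'c': at 4
pos 58 'b': at 19 ·f
pos 59 'c': at 1 ·f
pos 60 'c': at 2  emit P3@[59:60]
pos 61 'a': at 3  emit P2@[59:61]
pos 62 'c': at 4

Result: [[3,6],[8,1],[11,4],[15,1],[18,3],[19,3],[19,5],[20,3],[21,3],[23,6],[25,1],[28,6],[30,1],[37,3],[38,3],[38,5],[39,3],[40,3],[42,6],[45,3],[46,2],[48,3],[49,0],[49,3],[49,5],[50,2],[52,3],[55,3],[56,2],[60,3],[61,2]]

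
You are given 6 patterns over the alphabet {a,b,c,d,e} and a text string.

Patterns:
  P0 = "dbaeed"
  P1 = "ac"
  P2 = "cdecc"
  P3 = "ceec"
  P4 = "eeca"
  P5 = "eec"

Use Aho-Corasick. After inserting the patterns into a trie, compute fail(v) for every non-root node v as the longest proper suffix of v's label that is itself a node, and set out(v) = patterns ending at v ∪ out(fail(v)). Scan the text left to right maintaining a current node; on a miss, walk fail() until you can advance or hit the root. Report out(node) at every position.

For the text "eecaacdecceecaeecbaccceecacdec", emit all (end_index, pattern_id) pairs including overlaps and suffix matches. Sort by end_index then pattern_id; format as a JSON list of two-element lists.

Build:
Trie (insert patterns):
  0='ε' goto a→7 c→9 d→1 e→17
  1='d' goto b→2
  2='db' goto a→3
  3='dba' goto e→4
  4='dbae' goto e→5
  5='dbaee' goto d→6
  6='dbaeed' goto ·  [P0 ends]
  7='a' goto c→8
  8='ac' goto ·  [P1 ends]
  9='c' goto d→10 e→14
  10='cd' goto e→11
  11='cde' goto c→12
  12='cdec' goto c→13
  13='cdecc' goto ·  [P2 ends]
  14='ce' goto e→15
  15='cee' goto c→16
  16='ceec' goto ·  [P3 ends]
  17='e' goto e→18
  18='ee' goto c→19
  19='eec' goto a→20  [P5 ends]
  20='eeca' goto ·  [P4 ends]

Failure links (BFS by depth):
  fail(1) 'd': from fail(0)=0 chase 'd': 0 ⇒ 0;  out=∅∪out(0)=∅
  fail(7) 'a': from fail(0)=0 chase 'a': 0 ⇒ 0;  out=∅∪out(0)=∅
  fail(9) 'c': from fail(0)=0 chase 'c': 0 ⇒ 0;  out=∅∪out(0)=∅
  fail(17) 'e': from fail(0)=0 chase 'e': 0 ⇒ 0;  out=∅∪out(0)=∅
  fail(2) 'db': from fail(1)=0 chase 'b': 0 ⇒ 0;  out=∅∪out(0)=∅
  fail(8) 'ac': from fail(7)=0 chase 'c': 0 ⇒ 9;  out={1}∪out(9)={1}
  fail(10) 'cd': from fail(9)=0 chase 'd': 0 ⇒ 1;  out=∅∪out(1)=∅
  fail(14) 'ce': from fail(9)=0 chase 'e': 0 ⇒ 17;  out=∅∪out(17)=∅
  fail(18) 'ee': from fail(17)=0 chase 'e': 0 ⇒ 17;  out=∅∪out(17)=∅
  fail(3) 'dba': from fail(2)=0 chase 'a': 0 ⇒ 7;  out=∅∪out(7)=∅
  fail(11) 'cde': from fail(10)=1 chase 'e': 1→0 ⇒ 17;  out=∅∪out(17)=∅
  fail(15) 'cee': from fail(14)=17 chase 'e': 17 ⇒ 18;  out=∅∪out(18)=∅
  fail(19) 'eec': from fail(18)=17 chase 'c': 17→0 ⇒ 9;  out={5}∪out(9)={5}
  fail(4) 'dbae': from fail(3)=7 chase 'e': 7→0 ⇒ 17;  out=∅∪out(17)=∅
  fail(12) 'cdec': from fail(11)=17 chase 'c': 17→0 ⇒ 9;  out=∅∪out(9)=∅
  fail(16) 'ceec': from fail(15)=18 chase 'c': 18 ⇒ 19;  out={3}∪out(19)={3,5}
  fail(20) 'eeca': from fail(19)=9 chase 'a': 9→0 ⇒ 7;  out={4}∪out(7)={4}
  fail(5) 'dbaee': from fail(4)=17 chase 'e': 17 ⇒ 18;  out=∅∪out(18)=∅
  fail(13) 'cdecc': from fail(12)=9 chase 'c': 9→0 ⇒ 9;  out={2}∪out(9)={2}
  fail(6) 'dbaeed': from fail(5)=18 chase 'd': 18→17→0 ⇒ 1;  out={0}∪out(1)={0}

Run:
pos 0 'e': at 17
pos 1 'e': at 18
pos 2 'c': at 19  emit P5@[0:2]
pos 3 'a': at 20  emit P4@[0:3]
pos 4 'a': at 7 ·f
pos 5 'c': at 8  emit P1@[4:5]
pos 6 'd': at 10 ·f
pos 7 'e': at 11
pos 8 'c': at 12
pos 9 'c': at 13  emit P2@[5:9]
pos 10 'e': at 14 ·f
pos 11 'e': at 15
pos 12 'c': at 16  emit P3@[9:12],P5@[10:12]
pos 13 'a': at 20 ·f  emit P4@[10:13]
pos 14 'e': at 17 ·f
pos 15 'e': at 18
pos 16 'c': at 19  emit P5@[14:16]
pos 17 'b': at 0 ·f
pos 18 'a': at 7
pos 19 'c': at 8  emit P1@[18:19]
pos 20 'c': at 9 ·f
pos 21 'c': at 9 ·f
pos 22 'e': at 14
pos 23 'e': at 15
pos 24 'c': at 16  emit P3@[21:24],P5@[22:24]
pos 25 'a': at 20 ·f  emit P4@[22:25]
pos 26 'c': at 8 ·f  emit P1@[25:26]
pos 27 'd': at 10 ·f
pos 28 'e': at 11
pos 29 'c': at 12

Result: [[2,5],[3,4],[5,1],[9,2],[12,3],[12,5],[13,4],[16,5],[19,1],[24,3],[24,5],[25,4],[26,1]]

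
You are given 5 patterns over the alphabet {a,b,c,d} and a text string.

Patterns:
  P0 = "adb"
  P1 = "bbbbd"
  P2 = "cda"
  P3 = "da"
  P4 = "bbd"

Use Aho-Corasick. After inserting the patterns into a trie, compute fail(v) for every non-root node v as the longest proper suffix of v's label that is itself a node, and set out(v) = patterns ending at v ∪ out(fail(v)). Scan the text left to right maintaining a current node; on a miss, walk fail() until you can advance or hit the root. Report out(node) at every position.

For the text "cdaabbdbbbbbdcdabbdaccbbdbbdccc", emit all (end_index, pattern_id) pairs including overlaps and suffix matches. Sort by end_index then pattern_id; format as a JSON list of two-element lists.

Build:
Trie (insert patterns):
  n0 'ε': a→1 b→4 c→9 d→12
  n1 'a': d→2
  n2 'ad': b→3
  n3 'adb': ·  [P0 ends]
  n4 'b': b→5
  n5 'bb': b→6 d→14
  n6 'bbb': b→7
  n7 'bbbb': d→8
  n8 'bbbbd': ·  [P1 ends]
  n9 'c': d→10
  n10 'cd': a→11
  n11 'cda': ·  [P2 ends]
  n12 'd': a→13
  n13 'da': ·  [P3 ends]
  n14 'bbd': ·  [P4 ends]

BFS fail/out derivation:
  n1('a'): parent n0 fail=0; on 'a' 0 → fail=0;  out ∅∪∅=∅
  n4('b'): parent n0 fail=0; on 'b' 0 → fail=0;  out ∅∪∅=∅
  n9('c'): parent n0 fail=0; on 'c' 0 → fail=0;  out ∅∪∅=∅
  n12('d'): parent n0 fail=0; on 'd' 0 → fail=0;  out ∅∪∅=∅
  n2('ad'): parent n1 fail=0; on 'd' 0 → fail=12;  out ∅∪∅=∅
  n5('bb'): parent n4 fail=0; on 'b' 0 → fail=4;  out ∅∪∅=∅
  n10('cd'): parent n9 fail=0; on 'd' 0 → fail=12;  out ∅∪∅=∅
  n13('da'): parent n12 fail=0; on 'a' 0 → fail=1;  out {3}∪∅={3}
  n3('adb'): parent n2 fail=12; on 'b' 12→0 → fail=4;  out {0}∪∅={0}
  n6('bbb'): parent n5 fail=4; on 'b' 4 → fail=5;  out ∅∪∅=∅
  n11('cda'): parent n10 fail=12; on 'a' 12 → fail=13;  out {2}∪{3}={2,3}
  n14('bbd'): parent n5 fail=4; on 'd' 4→0 → fail=12;  out {4}∪∅={4}
  n7('bbbb'): parent n6 fail=5; on 'b' 5 → fail=6;  out ∅∪∅=∅
  n8('bbbbd'): parent n7 fail=6; on 'd' 6→5 → fail=14;  out {1}∪{4}={1,4}

Text stream:
pos 0 'c': at 9
pos 1 'd': at 10
pos 2 'a': at 11  ** P2@[0:2],P3@[1:2]
pos 3 'a': at 1 (fail-walked)
pos 4 'b': at 4 (fail-walked)
pos 5 'b': at 5
pos 6 'd': at 14  ** P4@[4:6]
pos 7 'b': at 4 (fail-walked)
pos 8 'b': at 5
pos 9 'b': at 6
pos 10 'b': at 7
pos 11 'b': at 7 (fail-walked)
pos 12 'd': at 8  ** P1@[8:12],P4@[10:12]
pos 13 'c': at 9 (fail-walked)
pos 14 'd': at 10
pos 15 'a': at 11  ** P2@[13:15],P3@[14:15]
pos 16 'b': at 4 (fail-walked)
pos 17 'b': at 5
pos 18 'd': at 14  ** P4@[16:18]
pos 19 'a': at 13 (fail-walked)  ** P3@[18:19]
pos 20 'c': at 9 (fail-walked)
pos 21 'c': at 9 (fail-walked)
pos 22 'b': at 4 (fail-walked)
pos 23 'b': at 5
pos 24 'd': at 14  ** P4@[22:24]
pos 25 'b': at 4 (fail-walked)
pos 26 'b': at 5
pos 27 'd': at 14  ** P4@[25:27]
pos 28 'c': at 9 (fail-walked)
pos 29 'c': at 9 (fail-walked)
pos 30 'c': at 9 (fail-walked)

Matches: [[2,2],[2,3],[6,4],[12,1],[12,4],[15,2],[15,3],[18,4],[19,3],[24,4],[27,4]]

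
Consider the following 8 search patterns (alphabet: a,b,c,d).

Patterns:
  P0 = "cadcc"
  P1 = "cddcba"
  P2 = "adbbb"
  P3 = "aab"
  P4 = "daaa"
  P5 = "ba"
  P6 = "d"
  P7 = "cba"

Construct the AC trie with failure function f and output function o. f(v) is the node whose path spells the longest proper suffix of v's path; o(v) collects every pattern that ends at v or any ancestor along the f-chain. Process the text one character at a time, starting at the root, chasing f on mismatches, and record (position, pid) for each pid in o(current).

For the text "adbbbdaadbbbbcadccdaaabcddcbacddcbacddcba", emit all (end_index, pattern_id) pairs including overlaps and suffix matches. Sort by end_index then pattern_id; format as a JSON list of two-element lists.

Construct AC machine:
Trie (insert patterns):
  n0 'ε': a→11 b→22 c→1 d→18
  n1 'c': a→2 b→24 d→6
  n2 'ca': d→3
  n3 'cad': c→4
  n4 'cadc': c→5
  n5 'cadcc': ·  [P0 ends]
  n6 'cd': d→7
  n7 'cdd': c→8
  n8 'cddc': b→9
  n9 'cddcb': a→10
  n10 'cddcba': ·  [P1 ends]
  n11 'a': a→16 d→12
  n12 'ad': b→13
  n13 'adb': b→14
  n14 'adbb': b→15
  n15 'adbbb': ·  [P2 ends]
  n16 'aa': b→17
  n17 'aab': ·  [P3 ends]
  n18 'd': a→19  [P6 ends]
  n19 'da': a→20
  n20 'daa': a→21
  n21 'daaa': ·  [P4 ends]
  n22 'b': a→23
  n23 'ba': ·  [P5 ends]
  n24 'cb': a→25
  n25 'cba': ·  [P7 ends]

BFS fail/out derivation:
  fail(1) 'c': from fail(0)=0 chase 'c': 0 ⇒ 0;  out=∅∪out(0)=∅
  fail(11) 'a': from fail(0)=0 chase 'a': 0 ⇒ 0;  out=∅∪out(0)=∅
  fail(18) 'd': from fail(0)=0 chase 'd': 0 ⇒ 0;  out={6}∪out(0)={6}
  fail(22) 'b': from fail(0)=0 chase 'b': 0 ⇒ 0;  out=∅∪out(0)=∅
  fail(2) 'ca': from fail(1)=0 chase 'a': 0 ⇒ 11;  out=∅∪out(11)=∅
  fail(6) 'cd': from fail(1)=0 chase 'd': 0 ⇒ 18;  out=∅∪out(18)={6}
  fail(12) 'ad': from fail(11)=0 chase 'd': 0 ⇒ 18;  out=∅∪out(18)={6}
  fail(16) 'aa': from fail(11)=0 chase 'a': 0 ⇒ 11;  out=∅∪out(11)=∅
  fail(19) 'da': from fail(18)=0 chase 'a': 0 ⇒ 11;  out=∅∪out(11)=∅
  fail(23) 'ba': from fail(22)=0 chase 'a': 0 ⇒ 11;  out={5}∪out(11)={5}
  fail(24) 'cb': from fail(1)=0 chase 'b': 0 ⇒ 22;  out=∅∪out(22)=∅
  fail(3) 'cad': from fail(2)=11 chase 'd': 11 ⇒ 12;  out=∅∪out(12)={6}
  fail(7) 'cdd': from fail(6)=18 chase 'd': 18→0 ⇒ 18;  out=∅∪out(18)={6}
  fail(13) 'adb': from fail(12)=18 chase 'b': 18→0 ⇒ 22;  out=∅∪out(22)=∅
  fail(17) 'aab': from fail(16)=11 chase 'b': 11→0 ⇒ 22;  out={3}∪out(22)={3}
  fail(20) 'daa': from fail(19)=11 chase 'a': 11 ⇒ 16;  out=∅∪out(16)=∅
  fail(25) 'cba': from fail(24)=22 chase 'a': 22 ⇒ 23;  out={7}∪out(23)={5,7}
  fail(4) 'cadc': from fail(3)=12 chase 'c': 12→18→0 ⇒ 1;  out=∅∪out(1)=∅
  fail(8) 'cddc': from fail(7)=18 chase 'c': 18→0 ⇒ 1;  out=∅∪out(1)=∅
  fail(14) 'adbb': from fail(13)=22 chase 'b': 22→0 ⇒ 22;  out=∅∪out(22)=∅
  fail(21) 'daaa': from fail(20)=16 chase 'a': 16→11 ⇒ 16;  out={4}∪out(16)={4}
  fail(5) 'cadcc': from fail(4)=1 chase 'c': 1→0 ⇒ 1;  out={0}∪out(1)={0}
  fail(9) 'cddcb': from fail(8)=1 chase 'b': 1 ⇒ 24;  out=∅∪out(24)=∅
  fail(15) 'adbbb': from fail(14)=22 chase 'b': 22→0 ⇒ 22;  out={2}∪out(22)={2}
  fail(10) 'cddcba': from fail(9)=24 chase 'a': 24 ⇒ 25;  out={1}∪out(25)={1,5,7}

Text stream:
[0] read 'a'  n0⇒n11
[1] read 'd'  n11⇒n12  emit P6@[1:1]
[2] read 'b'  n12⇒n13
[3] read 'b'  n13⇒n14
[4] read 'b'  n14⇒n15  emit P2@[0:4]
[5] read 'd'  n15⇒n18 (via fail)  emit P6@[5:5]
[6] read 'a'  n18⇒n19
[7] read 'a'  n19⇒n20
[8] read 'd'  n20⇒n12 (via fail)  emit P6@[8:8]
[9] read 'b'  n12⇒n13
[10] read 'b'  n13⇒n14
[11] read 'b'  n14⇒n15  emit P2@[7:11]
[12] read 'b'  n15⇒n22 (via fail)
[13] read 'c'  n22⇒n1 (via fail)
[14] read 'a'  n1⇒n2
[15] read 'd'  n2⇒n3  emit P6@[15:15]
[16] read 'c'  n3⇒n4
[17] read 'c'  n4⇒n5  emit P0@[13:17]
[18] read 'd'  n5⇒n6 (via fail)  emit P6@[18:18]
[19] read 'a'  n6⇒n19 (via fail)
[20] read 'a'  n19⇒n20
[21] read 'a'  n20⇒n21  emit P4@[18:21]
[22] read 'b'  n21⇒n17 (via fail)  emit P3@[20:22]
[23] read 'c'  n17⇒n1 (via fail)
[24] read 'd'  n1⇒n6  emit P6@[24:24]
[25] read 'd'  n6⇒n7  emit P6@[25:25]
[26] read 'c'  n7⇒n8
[27] read 'b'  n8⇒n9
[28] read 'a'  n9⇒n10  emit P1@[23:28],P5@[27:28],P7@[26:28]
[29] read 'c'  n10⇒n1 (via fail)
[30] read 'd'  n1⇒n6  emit P6@[30:30]
[31] read 'd'  n6⇒n7  emit P6@[31:31]
[32] read 'c'  n7⇒n8
[33] read 'b'  n8⇒n9
[34] read 'a'  n9⇒n10  emit P1@[29:34],P5@[33:34],P7@[32:34]
[35] read 'c'  n10⇒n1 (via fail)
[36] read 'd'  n1⇒n6  emit P6@[36:36]
[37] read 'd'  n6⇒n7  emit P6@[37:37]
[38] read 'c'  n7⇒n8
[39] read 'b'  n8⇒n9
[40] read 'a'  n9⇒n10  emit P1@[35:40],P5@[39:40],P7@[38:40]

Result: [[1,6],[4,2],[5,6],[8,6],[11,2],[15,6],[17,0],[18,6],[21,4],[22,3],[24,6],[25,6],[28,1],[28,5],[28,7],[30,6],[31,6],[34,1],[34,5],[34,7],[36,6],[37,6],[40,1],[40,5],[40,7]]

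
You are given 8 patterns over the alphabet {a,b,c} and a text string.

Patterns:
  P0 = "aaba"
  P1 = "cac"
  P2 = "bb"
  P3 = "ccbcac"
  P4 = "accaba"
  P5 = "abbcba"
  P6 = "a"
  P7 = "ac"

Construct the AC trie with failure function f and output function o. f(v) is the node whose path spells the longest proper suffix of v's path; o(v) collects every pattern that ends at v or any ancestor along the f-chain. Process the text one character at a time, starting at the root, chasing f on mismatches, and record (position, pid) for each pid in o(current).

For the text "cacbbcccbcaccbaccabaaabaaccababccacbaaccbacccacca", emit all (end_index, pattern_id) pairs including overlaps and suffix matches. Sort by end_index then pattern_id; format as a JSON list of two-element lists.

Construct AC machine:
Trie nodes:
  0='ε' goto a→1 b→8 c→5
  1='a' goto a→2 b→20 c→15  ←P6
  2='aa' goto b→3
  3='aab' goto a→4
  4='aaba' goto ·  ←P0
  5='c' goto a→6 c→10
  6='ca' goto c→7
  7='cac' goto ·  ←P1
  8='b' goto b→9
  9='bb' goto ·  ←P2
  10='cc' goto b→11
  11='ccb' goto c→12
  12='ccbc' goto a→13
  13='ccbca' goto c→14
  14='ccbcac' goto ·  ←P3
  15='ac' goto c→16  ←P7
  16='acc' goto a→17
  17='acca' goto b→18
  18='accab' goto a→19
  19='accaba' goto ·  ←P4
  20='ab' goto b→21
  21='abb' goto c→22
  22='abbc' goto b→23
  23='abbcb' goto a→24
  24='abbcba' goto ·  ←P5

BFS fail/out derivation:
  n1('a'): parent n0 fail=0; on 'a' 0 → fail=0;  out {6}∪∅={6}
  n5('c'): parent n0 fail=0; on 'c' 0 → fail=0;  out ∅∪∅=∅
  n8('b'): parent n0 fail=0; on 'b' 0 → fail=0;  out ∅∪∅=∅
  n2('aa'): parent n1 fail=0; on 'a' 0 → fail=1;  out ∅∪{6}={6}
  n6('ca'): parent n5 fail=0; on 'a' 0 → fail=1;  out ∅∪{6}={6}
  n9('bb'): parent n8 fail=0; on 'b' 0 → fail=8;  out {2}∪∅={2}
  n10('cc'): parent n5 fail=0; on 'c' 0 → fail=5;  out ∅∪∅=∅
  n15('ac'): parent n1 fail=0; on 'c' 0 → fail=5;  out {7}∪∅={7}
  n20('ab'): parent n1 fail=0; on 'b' 0 → fail=8;  out ∅∪∅=∅
  n3('aab'): parent n2 fail=1; on 'b' 1 → fail=20;  out ∅∪∅=∅
  n7('cac'): parent n6 fail=1; on 'c' 1 → fail=15;  out {1}∪{7}={1,7}
  n11('ccb'): parent n10 fail=5; on 'b' 5→0 → fail=8;  out ∅∪∅=∅
  n16('acc'): parent n15 fail=5; on 'c' 5 → fail=10;  out ∅∪∅=∅
  n21('abb'): parent n20 fail=8; on 'b' 8 → fail=9;  out ∅∪{2}={2}
  n4('aaba'): parent n3 fail=20; on 'a' 20→8→0 → fail=1;  out {0}∪{6}={0,6}
  n12('ccbc'): parent n11 fail=8; on 'c' 8→0 → fail=5;  out ∅∪∅=∅
  n17('acca'): parent n16 fail=10; on 'a' 10→5 → fail=6;  out ∅∪{6}={6}
  n22('abbc'): parent n21 fail=9; on 'c' 9→8→0 → fail=5;  out ∅∪∅=∅
  n13('ccbca'): parent n12 fail=5; on 'a' 5 → fail=6;  out ∅∪{6}={6}
  n18('accab'): parent n17 fail=6; on 'b' 6→1 → fail=20;  out ∅∪∅=∅
  n23('abbcb'): parent n22 fail=5; on 'b' 5→0 → fail=8;  out ∅∪∅=∅
  n14('ccbcac'): parent n13 fail=6; on 'c' 6 → fail=7;  out {3}∪{1,7}={1,3,7}
  n19('accaba'): parent n18 fail=20; on 'a' 20→8→0 → fail=1;  out {4}∪{6}={4,6}
  n24('abbcba'): parent n23 fail=8; on 'a' 8→0 → fail=1;  out {5}∪{6}={5,6}

Scan:
pos 0 'c': at 5
pos 1 'a': at 6  → match P6@[1:1]
pos 2 'c': at 7  → match P1@[0:2],P7@[1:2]
pos 3 'b': at 8 (fail-walked)
pos 4 'b': at 9  → match P2@[3:4]
pos 5 'c': at 5 (fail-walked)
pos 6 'c': at 10
pos 7 'c': at 10 (fail-walked)
pos 8 'b': at 11
pos 9 'c': at 12
pos 10 'a': at 13  → match P6@[10:10]
pos 11 'c': at 14  → match P1@[9:11],P3@[6:11],P7@[10:11]
pos 12 'c': at 16 (fail-walked)
pos 13 'b': at 11 (fail-walked)
pos 14 'a': at 1 (fail-walked)  → match P6@[14:14]
pos 15 'c': at 15  → match P7@[14:15]
pos 16 'c': at 16
pos 17 'a': at 17  → match P6@[17:17]
pos 18 'b': at 18
pos 19 'a': at 19  → match P4@[14:19],P6@[19:19]
pos 20 'a': at 2 (fail-walked)  → match P6@[20:20]
pos 21 'a': at 2 (fail-walked)  → match P6@[21:21]
pos 22 'b': at 3
pos 23 'a': at 4  → match P0@[20:23],P6@[23:23]
pos 24 'a': at 2 (fail-walked)  → match P6@[24:24]
pos 25 'c': at 15 (fail-walked)  → match P7@[24:25]
pos 26 'c': at 16
pos 27 'a': at 17  → match P6@[27:27]
pos 28 'b': at 18
pos 29 'a': at 19  → match P4@[24:29],P6@[29:29]
pos 30 'b': at 20 (fail-walked)
pos 31 'c': at 5 (fail-walked)
pos 32 'c': at 10
pos 33 'a': at 6 (fail-walked)  → match P6@[33:33]
pos 34 'c': at 7  → match P1@[32:34],P7@[33:34]
pos 35 'b': at 8 (fail-walked)
pos 36 'a': at 1 (fail-walked)  → match P6@[36:36]
pos 37 'a': at 2  → match P6@[37:37]
pos 38 'c': at 15 (fail-walked)  → match P7@[37:38]
pos 39 'c': at 16
pos 40 'b': at 11 (fail-walked)
pos 41 'a': at 1 (fail-walked)  → match P6@[41:41]
pos 42 'c': at 15  → match P7@[41:42]
pos 43 'c': at 16
pos 44 'c': at 10 (fail-walked)
pos 45 'a': at 6 (fail-walked)  → match P6@[45:45]
pos 46 'c': at 7  → match P1@[44:46],P7@[45:46]
pos 47 'c': at 16 (fail-walked)
pos 48 'a': at 17  → match P6@[48:48]

Matches: [[1,6],[2,1],[2,7],[4,2],[10,6],[11,1],[11,3],[11,7],[14,6],[15,7],[17,6],[19,4],[19,6],[20,6],[21,6],[23,0],[23,6],[24,6],[25,7],[27,6],[29,4],[29,6],[33,6],[34,1],[34,7],[36,6],[37,6],[38,7],[41,6],[42,7],[45,6],[46,1],[46,7],[48,6]]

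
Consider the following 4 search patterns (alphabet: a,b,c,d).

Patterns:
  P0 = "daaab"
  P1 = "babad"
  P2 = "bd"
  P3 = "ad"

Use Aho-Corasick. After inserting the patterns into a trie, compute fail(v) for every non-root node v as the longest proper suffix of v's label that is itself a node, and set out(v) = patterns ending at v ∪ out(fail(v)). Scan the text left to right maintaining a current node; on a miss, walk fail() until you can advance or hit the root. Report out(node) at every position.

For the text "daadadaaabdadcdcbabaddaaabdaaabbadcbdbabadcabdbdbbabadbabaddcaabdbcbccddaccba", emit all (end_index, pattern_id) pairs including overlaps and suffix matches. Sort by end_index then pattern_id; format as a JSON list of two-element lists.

Construct AC machine:
Trie nodes:
  0='ε' goto a→12 b→6 d→1
  1='d' goto a→2
  2='da' goto a→3
  3='daa' goto a→4
  4='daaa' goto b→5
  5='daaab' goto ·  [P0 ends]
  6='b' goto a→7 d→11
  7='ba' goto b→8
  8='bab' goto a→9
  9='baba' goto d→10
  10='babad' goto ·  [P1 ends]
  11='bd' goto ·  [P2 ends]
  12='a' goto d→13
  13='ad' goto ·  [P3 ends]

Failure links (BFS by depth):
  fail(1) 'd': from fail(0)=0 chase 'd': 0 ⇒ 0;  out=∅∪out(0)=∅
  fail(6) 'b': from fail(0)=0 chase 'b': 0 ⇒ 0;  out=∅∪out(0)=∅
  fail(12) 'a': from fail(0)=0 chase 'a': 0 ⇒ 0;  out=∅∪out(0)=∅
  fail(2) 'da': from fail(1)=0 chase 'a': 0 ⇒ 12;  out=∅∪out(12)=∅
  fail(7) 'ba': from fail(6)=0 chase 'a': 0 ⇒ 12;  out=∅∪out(12)=∅
  fail(11) 'bd': from fail(6)=0 chase 'd': 0 ⇒ 1;  out={2}∪out(1)={2}
  fail(13) 'ad': from fail(12)=0 chase 'd': 0 ⇒ 1;  out={3}∪out(1)={3}
  fail(3) 'daa': from fail(2)=12 chase 'a': 12→0 ⇒ 12;  out=∅∪out(12)=∅
  fail(8) 'bab': from fail(7)=12 chase 'b': 12→0 ⇒ 6;  out=∅∪out(6)=∅
  fail(4) 'daaa': from fail(3)=12 chase 'a': 12→0 ⇒ 12;  out=∅∪out(12)=∅
  fail(9) 'baba': from fail(8)=6 chase 'a': 6 ⇒ 7;  out=∅∪out(7)=∅
  fail(5) 'daaab': from fail(4)=12 chase 'b': 12→0 ⇒ 6;  out={0}∪out(6)={0}
  fail(10) 'babad': from fail(9)=7 chase 'd': 7→12 ⇒ 13;  out={1}∪out(13)={1,3}

Text stream:
[0] read 'd'  n0⇒n1
[1] read 'a'  n1⇒n2
[2] read 'a'  n2⇒n3
[3] read 'd'  n3⇒n13 ·f  → match P3@[2:3]
[4] read 'a'  n13⇒n2 ·f
[5] read 'd'  n2⇒n13 ·f  → match P3@[4:5]
[6] read 'a'  n13⇒n2 ·f
[7] read 'a'  n2⇒n3
[8] read 'a'  n3⇒n4
[9] read 'b'  n4⇒n5  → match P0@[5:9]
[10] read 'd'  n5⇒n11 ·f  → match P2@[9:10]
[11] read 'a'  n11⇒n2 ·f
[12] read 'd'  n2⇒n13 ·f  → match P3@[11:12]
[13] read 'c'  n13⇒n0 ·f
[14] read 'd'  n0⇒n1
[15] read 'c'  n1⇒n0 ·f
[16] read 'b'  n0⇒n6
[17] read 'a'  n6⇒n7
[18] read 'b'  n7⇒n8
[19] read 'a'  n8⇒n9
[20] read 'd'  n9⇒n10  → match P1@[16:20],P3@[19:20]
[21] read 'd'  n10⇒n1 ·f
[22] read 'a'  n1⇒n2
[23] read 'a'  n2⇒n3
[24] read 'a'  n3⇒n4
[25] read 'b'  n4⇒n5  → match P0@[21:25]
[26] read 'd'  n5⇒n11 ·f  → match P2@[25:26]
[27] read 'a'  n11⇒n2 ·f
[28] read 'a'  n2⇒n3
[29] read 'a'  n3⇒n4
[30] read 'b'  n4⇒n5  → match P0@[26:30]
[31] read 'b'  n5⇒n6 ·f
[32] read 'a'  n6⇒n7
[33] read 'd'  n7⇒n13 ·f  → match P3@[32:33]
[34] read 'c'  n13⇒n0 ·f
[35] read 'b'  n0⇒n6
[36] read 'd'  n6⇒n11  → match P2@[35:36]
[37] read 'b'  n11⇒n6 ·f
[38] read 'a'  n6⇒n7
[39] read 'b'  n7⇒n8
[40] read 'a'  n8⇒n9
[41] read 'd'  n9⇒n10  → match P1@[37:41],P3@[40:41]
[42] read 'c'  n10⇒n0 ·f
[43] read 'a'  n0⇒n12
[44] read 'b'  n12⇒n6 ·f
[45] read 'd'  n6⇒n11  → match P2@[44:45]
[46] read 'b'  n11⇒n6 ·f
[47] read 'd'  n6⇒n11  → match P2@[46:47]
[48] read 'b'  n11⇒n6 ·f
[49] read 'b'  n6⇒n6 ·f
[50] read 'a'  n6⇒n7
[51] read 'b'  n7⇒n8
[52] read 'a'  n8⇒n9
[53] read 'd'  n9⇒n10  → match P1@[49:53],P3@[52:53]
[54] read 'b'  n10⇒n6 ·f
[55] read 'a'  n6⇒n7
[56] read 'b'  n7⇒n8
[57] read 'a'  n8⇒n9
[58] read 'd'  n9⇒n10  → match P1@[54:58],P3@[57:58]
[59] read 'd'  n10⇒n1 ·f
[60] read 'c'  n1⇒n0 ·f
[61] read 'a'  n0⇒n12
[62] read 'a'  n12⇒n12 ·f
[63] read 'b'  n12⇒n6 ·f
[64] read 'd'  n6⇒n11  → match P2@[63:64]
[65] read 'b'  n11⇒n6 ·f
[66] read 'c'  n6⇒n0 ·f
[67] read 'b'  n0⇒n6
[68] read 'c'  n6⇒n0 ·f
[69] read 'c'  n0⇒n0
[70] read 'd'  n0⇒n1
[71] read 'd'  n1⇒n1 ·f
[72] read 'a'  n1⇒n2
[73] read 'c'  n2⇒n0 ·f
[74] read 'c'  n0⇒n0
[75] read 'b'  n0⇒n6
[76] read 'a'  n6⇒n7

Matches: [[3,3],[5,3],[9,0],[10,2],[12,3],[20,1],[20,3],[25,0],[26,2],[30,0],[33,3],[36,2],[41,1],[41,3],[45,2],[47,2],[53,1],[53,3],[58,1],[58,3],[64,2]]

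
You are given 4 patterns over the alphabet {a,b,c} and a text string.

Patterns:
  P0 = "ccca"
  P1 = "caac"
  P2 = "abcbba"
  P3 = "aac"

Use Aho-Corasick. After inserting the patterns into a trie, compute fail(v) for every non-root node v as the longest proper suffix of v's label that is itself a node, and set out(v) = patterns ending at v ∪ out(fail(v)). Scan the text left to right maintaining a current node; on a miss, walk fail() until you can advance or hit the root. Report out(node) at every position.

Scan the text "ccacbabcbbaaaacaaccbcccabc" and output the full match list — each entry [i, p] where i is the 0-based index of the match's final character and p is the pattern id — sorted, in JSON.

Construct AC machine:
Trie nodes:
  0='ε' goto a→8 c→1
  1='c' goto a→5 c→2
  2='cc' goto c→3
  3='ccc' goto a→4
  4='ccca' goto ·  [P0 ends]
  5='ca' goto a→6
  6='caa' goto c→7
  7='caac' goto ·  [P1 ends]
  8='a' goto a→14 b→9
  9='ab' goto c→10
  10='abc' goto b→11
  11='abcb' goto b→12
  12='abcbb' goto a→13
  13='abcbba' goto ·  [P2 ends]
  14='aa' goto c→15
  15='aac' goto ·  [P3 ends]

BFS fail/out derivation:
  fail(1) 'c': from fail(0)=0 chase 'c': 0 ⇒ 0;  out=∅∪out(0)=∅
  fail(8) 'a': from fail(0)=0 chase 'a': 0 ⇒ 0;  out=∅∪out(0)=∅
  fail(2) 'cc': from fail(1)=0 chase 'c': 0 ⇒ 1;  out=∅∪out(1)=∅
  fail(5) 'ca': from fail(1)=0 chase 'a': 0 ⇒ 8;  out=∅∪out(8)=∅
  fail(9) 'ab': from fail(8)=0 chase 'b': 0 ⇒ 0;  out=∅∪out(0)=∅
  fail(14) 'aa': from fail(8)=0 chase 'a': 0 ⇒ 8;  out=∅∪out(8)=∅
  fail(3) 'ccc': from fail(2)=1 chase 'c': 1 ⇒ 2;  out=∅∪out(2)=∅
  fail(6) 'caa': from fail(5)=8 chase 'a': 8 ⇒ 14;  out=∅∪out(14)=∅
  fail(10) 'abc': from fail(9)=0 chase 'c': 0 ⇒ 1;  out=∅∪out(1)=∅
  fail(15) 'aac': from fail(14)=8 chase 'c': 8→0 ⇒ 1;  out={3}∪out(1)={3}
  fail(4) 'ccca': from fail(3)=2 chase 'a': 2→1 ⇒ 5;  out={0}∪out(5)={0}
  fail(7) 'caac': from fail(6)=14 chase 'c': 14 ⇒ 15;  out={1}∪out(15)={1,3}
  fail(11) 'abcb': from fail(10)=1 chase 'b': 1→0 ⇒ 0;  out=∅∪out(0)=∅
  fail(12) 'abcbb': from fail(11)=0 chase 'b': 0 ⇒ 0;  out=∅∪out(0)=∅
  fail(13) 'abcbba': from fail(12)=0 chase 'a': 0 ⇒ 8;  out={2}∪out(8)={2}

Scan:
pos 0 'c': at 1
pos 1 'c': at 2
pos 2 'a': at 5 (via fail)
pos 3 'c': at 1 (via fail)
pos 4 'b': at 0 (via fail)
pos 5 'a': at 8
pos 6 'b': at 9
pos 7 'c': at 10
pos 8 'b': at 11
pos 9 'b': at 12
pos 10 'a': at 13  emit P2@[5:10]
pos 11 'a': at 14 (via fail)
pos 12 'a': at 14 (via fail)
pos 13 'a': at 14 (via fail)
pos 14 'c': at 15  emit P3@[12:14]
pos 15 'a': at 5 (via fail)
pos 16 'a': at 6
pos 17 'c': at 7  emit P1@[14:17],P3@[15:17]
pos 18 'c': at 2 (via fail)
pos 19 'b': at 0 (via fail)
pos 20 'c': at 1
pos 21 'c': at 2
pos 22 'c': at 3
pos 23 'a': at 4  emit P0@[20:23]
pos 24 'b': at 9 (via fail)
pos 25 'c': at 10

Matches: [[10,2],[14,3],[17,1],[17,3],[23,0]]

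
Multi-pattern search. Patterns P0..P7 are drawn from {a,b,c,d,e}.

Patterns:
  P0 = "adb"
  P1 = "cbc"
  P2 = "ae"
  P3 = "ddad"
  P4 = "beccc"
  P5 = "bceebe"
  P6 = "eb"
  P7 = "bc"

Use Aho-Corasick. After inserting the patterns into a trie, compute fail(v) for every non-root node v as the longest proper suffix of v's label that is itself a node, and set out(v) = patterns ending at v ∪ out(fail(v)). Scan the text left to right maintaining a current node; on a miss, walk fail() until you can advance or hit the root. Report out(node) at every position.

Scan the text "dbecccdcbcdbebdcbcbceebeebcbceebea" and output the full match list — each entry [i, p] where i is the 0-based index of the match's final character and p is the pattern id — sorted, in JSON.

Construct AC machine:
Trie (insert patterns):
  n0 'ε': a→1 b→12 c→4 d→8 e→22
  n1 'a': d→2 e→7
  n2 'ad': b→3
  n3 'adb': ·  ←P0
  n4 'c': b→5
  n5 'cb': c→6
  n6 'cbc': ·  ←P1
  n7 'ae': ·  ←P2
  n8 'd': d→9
  n9 'dd': a→10
  n10 'dda': d→11
  n11 'ddad': ·  ←P3
  n12 'b': c→17 e→13
  n13 'be': c→14
  n14 'bec': c→15
  n15 'becc': c→16
  n16 'beccc': ·  ←P4
  n17 'bc': e→18  ←P7
  n18 'bce': e→19
  n19 'bcee': b→20
  n20 'bceeb': e→21
  n21 'bceebe': ·  ←P5
  n22 'e': b→23
  n23 'eb': ·  ←P6

Failure links (BFS by depth):
  n1('a'): parent n0 fail=0; on 'a' 0 → fail=0;  out ∅∪∅=∅
  n4('c'): parent n0 fail=0; on 'c' 0 → fail=0;  out ∅∪∅=∅
  n8('d'): parent n0 fail=0; on 'd' 0 → fail=0;  out ∅∪∅=∅
  n12('b'): parent n0 fail=0; on 'b' 0 → fail=0;  out ∅∪∅=∅
  n22('e'): parent n0 fail=0; on 'e' 0 → fail=0;  out ∅∪∅=∅
  n2('ad'): parent n1 fail=0; on 'd' 0 → fail=8;  out ∅∪∅=∅
  n5('cb'): parent n4 fail=0; on 'b' 0 → fail=12;  out ∅∪∅=∅
  n7('ae'): parent n1 fail=0; on 'e' 0 → fail=22;  out {2}∪∅={2}
  n9('dd'): parent n8 fail=0; on 'd' 0 → fail=8;  out ∅∪∅=∅
  n13('be'): parent n12 fail=0; on 'e' 0 → fail=22;  out ∅∪∅=∅
  n17('bc'): parent n12 fail=0; on 'c' 0 → fail=4;  out {7}∪∅={7}
  n23('eb'): parent n22 fail=0; on 'b' 0 → fail=12;  out {6}∪∅={6}
  n3('adb'): parent n2 fail=8; on 'b' 8→0 → fail=12;  out {0}∪∅={0}
  n6('cbc'): parent n5 fail=12; on 'c' 12 → fail=17;  out {1}∪{7}={1,7}
  n10('dda'): parent n9 fail=8; on 'a' 8→0 → fail=1;  out ∅∪∅=∅
  n14('bec'): parent n13 fail=22; on 'c' 22→0 → fail=4;  out ∅∪∅=∅
  n18('bce'): parent n17 fail=4; on 'e' 4→0 → fail=22;  out ∅∪∅=∅
  n11('ddad'): parent n10 fail=1; on 'd' 1 → fail=2;  out {3}∪∅={3}
  n15('becc'): parent n14 fail=4; on 'c' 4→0 → fail=4;  out ∅∪∅=∅
  n19('bcee'): parent n18 fail=22; on 'e' 22→0 → fail=22;  out ∅∪∅=∅
  n16('beccc'): parent n15 fail=4; on 'c' 4→0 → fail=4;  out {4}∪∅={4}
  n20('bceeb'): parent n19 fail=22; on 'b' 22 → fail=23;  out ∅∪{6}={6}
  n21('bceebe'): parent n20 fail=23; on 'e' 23→12 → fail=13;  out {5}∪∅={5}

Text stream:
[0] read 'd'  n0⇒n8
[1] read 'b'  n8⇒n12 (via fail)
[2] read 'e'  n12⇒n13
[3] read 'c'  n13⇒n14
[4] read 'c'  n14⇒n15
[5] read 'c'  n15⇒n16  ** P4@[1:5]
[6] read 'd'  n16⇒n8 (via fail)
[7] read 'c'  n8⇒n4 (via fail)
[8] read 'b'  n4⇒n5
[9] read 'c'  n5⇒n6  ** P1@[7:9],P7@[8:9]
[10] read 'd'  n6⇒n8 (via fail)
[11] read 'b'  n8⇒n12 (via fail)
[12] read 'e'  n12⇒n13
[13] read 'b'  n13⇒n23 (via fail)  ** P6@[12:13]
[14] read 'd'  n23⇒n8 (via fail)
[15] read 'c'  n8⇒n4 (via fail)
[16] read 'b'  n4⇒n5
[17] read 'c'  n5⇒n6  ** P1@[15:17],P7@[16:17]
[18] read 'b'  n6⇒n5 (via fail)
[19] read 'c'  n5⇒n6  ** P1@[17:19],P7@[18:19]
[20] read 'e'  n6⇒n18 (via fail)
[21] read 'e'  n18⇒n19
[22] read 'b'  n19⇒n20  ** P6@[21:22]
[23] read 'e'  n20⇒n21  ** P5@[18:23]
[24] read 'e'  n21⇒n22 (via fail)
[25] read 'b'  n22⇒n23  ** P6@[24:25]
[26] read 'c'  n23⇒n17 (via fail)  ** P7@[25:26]
[27] read 'b'  n17⇒n5 (via fail)
[28] read 'c'  n5⇒n6  ** P1@[26:28],P7@[27:28]
[29] read 'e'  n6⇒n18 (via fail)
[30] read 'e'  n18⇒n19
[31] read 'b'  n19⇒n20  ** P6@[30:31]
[32] read 'e'  n20⇒n21  ** P5@[27:32]
[33] read 'a'  n21⇒n1 (via fail)

Matches: [[5,4],[9,1],[9,7],[13,6],[17,1],[17,7],[19,1],[19,7],[22,6],[23,5],[25,6],[26,7],[28,1],[28,7],[31,6],[32,5]]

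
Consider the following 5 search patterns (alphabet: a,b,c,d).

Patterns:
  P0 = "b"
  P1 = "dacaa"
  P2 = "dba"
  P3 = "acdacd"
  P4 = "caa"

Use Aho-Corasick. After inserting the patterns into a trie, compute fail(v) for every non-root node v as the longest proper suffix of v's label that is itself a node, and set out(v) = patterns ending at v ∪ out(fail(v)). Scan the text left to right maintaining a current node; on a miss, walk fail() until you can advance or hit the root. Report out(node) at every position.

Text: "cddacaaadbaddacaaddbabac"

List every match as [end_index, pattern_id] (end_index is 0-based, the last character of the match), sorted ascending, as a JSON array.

Build automaton:
Trie (insert patterns):
  0='ε' goto a→9 b→1 c→15 d→2
  1='b' goto ·  ←P0
  2='d' goto a→3 b→7
  3='da' goto c→4
  4='dac' goto a→5
  5='daca' goto a→6
  6='dacaa' goto ·  ←P1
  7='db' goto a→8
  8='dba' goto ·  ←P2
  9='a' goto c→10
  10='ac' goto d→11
  11='acd' goto a→12
  12='acda' goto c→13
  13='acdac' goto d→14
  14='acdacd' goto ·  ←P3
  15='c' goto a→16
  16='ca' goto a→17
  17='caa' goto ·  ←P4

BFS fail/out derivation:
  n1('b'): parent n0 fail=0; on 'b' 0 → fail=0;  out {0}∪∅={0}
  n2('d'): parent n0 fail=0; on 'd' 0 → fail=0;  out ∅∪∅=∅
  n9('a'): parent n0 fail=0; on 'a' 0 → fail=0;  out ∅∪∅=∅
  n15('c'): parent n0 fail=0; on 'c' 0 → fail=0;  out ∅∪∅=∅
  n3('da'): parent n2 fail=0; on 'a' 0 → fail=9;  out ∅∪∅=∅
  n7('db'): parent n2 fail=0; on 'b' 0 → fail=1;  out ∅∪{0}={0}
  n10('ac'): parent n9 fail=0; on 'c' 0 → fail=15;  out ∅∪∅=∅
  n16('ca'): parent n15 fail=0; on 'a' 0 → fail=9;  out ∅∪∅=∅
  n4('dac'): parent n3 fail=9; on 'c' 9 → fail=10;  out ∅∪∅=∅
  n8('dba'): parent n7 fail=1; on 'a' 1→0 → fail=9;  out {2}∪∅={2}
  n11('acd'): parent n10 fail=15; on 'd' 15→0 → fail=2;  out ∅∪∅=∅
  n17('caa'): parent n16 fail=9; on 'a' 9→0 → fail=9;  out {4}∪∅={4}
  n5('daca'): parent n4 fail=10; on 'a' 10→15 → fail=16;  out ∅∪∅=∅
  n12('acda'): parent n11 fail=2; on 'a' 2 → fail=3;  out ∅∪∅=∅
  n6('dacaa'): parent n5 fail=16; on 'a' 16 → fail=17;  out {1}∪{4}={1,4}
  n13('acdac'): parent n12 fail=3; on 'c' 3 → fail=4;  out ∅∪∅=∅
  n14('acdacd'): parent n13 fail=4; on 'd' 4→10 → fail=11;  out {3}∪∅={3}

Text stream:
[0] read 'c'  n0⇒n15
[1] read 'd'  n15⇒n2 ·f
[2] read 'd'  n2⇒n2 ·f
[3] read 'a'  n2⇒n3
[4] read 'c'  n3⇒n4
[5] read 'a'  n4⇒n5
[6] read 'a'  n5⇒n6  ** P1@[2:6],P4@[4:6]
[7] read 'a'  n6⇒n9 ·f
[8] read 'd'  n9⇒n2 ·f
[9] read 'b'  n2⇒n7  ** P0@[9:9]
[10] read 'a'  n7⇒n8  ** P2@[8:10]
[11] read 'd'  n8⇒n2 ·f
[12] read 'd'  n2⇒n2 ·f
[13] read 'a'  n2⇒n3
[14] read 'c'  n3⇒n4
[15] read 'a'  n4⇒n5
[16] read 'a'  n5⇒n6  ** P1@[12:16],P4@[14:16]
[17] read 'd'  n6⇒n2 ·f
[18] read 'd'  n2⇒n2 ·f
[19] read 'b'  n2⇒n7  ** P0@[19:19]
[20] read 'a'  n7⇒n8  ** P2@[18:20]
[21] read 'b'  n8⇒n1 ·f  ** P0@[21:21]
[22] read 'a'  n1⇒n9 ·f
[23] read 'c'  n9⇒n10

Matches: [[6,1],[6,4],[9,0],[10,2],[16,1],[16,4],[19,0],[20,2],[21,0]]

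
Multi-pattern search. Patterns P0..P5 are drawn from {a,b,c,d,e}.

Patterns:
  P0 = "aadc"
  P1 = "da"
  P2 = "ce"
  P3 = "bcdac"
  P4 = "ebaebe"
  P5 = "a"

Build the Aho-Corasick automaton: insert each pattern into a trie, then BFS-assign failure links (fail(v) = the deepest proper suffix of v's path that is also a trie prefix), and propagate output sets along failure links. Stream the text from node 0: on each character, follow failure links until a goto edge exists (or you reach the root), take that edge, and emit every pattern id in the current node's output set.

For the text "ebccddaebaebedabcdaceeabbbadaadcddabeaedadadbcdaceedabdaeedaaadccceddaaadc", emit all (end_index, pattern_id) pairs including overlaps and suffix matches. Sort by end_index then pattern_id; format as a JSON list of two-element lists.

Build automaton:
Trie nodes:
  0='ε' goto a→1 b→9 c→7 d→5 e→14
  1='a' goto a→2  [P5 ends]
  2='aa' goto d→3
  3='aad' goto c→4
  4='aadc' goto ·  [P0 ends]
  5='d' goto a→6
  6='da' goto ·  [P1 ends]
  7='c' goto e→8
  8='ce' goto ·  [P2 ends]
  9='b' goto c→10
  10='bc' goto d→11
  11='bcd' goto a→12
  12='bcda' goto c→13
  13='bcdac' goto ·  [P3 ends]
  14='e' goto b→15
  15='eb' goto a→16
  16='eba' goto e→17
  17='ebae' goto b→18
  18='ebaeb' goto e→19
  19='ebaebe' goto ·  [P4 ends]

Failure links (BFS by depth):
  fail(1) 'a': from fail(0)=0 chase 'a': 0 ⇒ 0;  out={5}∪out(0)={5}
  fail(5) 'd': from fail(0)=0 chase 'd': 0 ⇒ 0;  out=∅∪out(0)=∅
  fail(7) 'c': from fail(0)=0 chase 'c': 0 ⇒ 0;  out=∅∪out(0)=∅
  fail(9) 'b': from fail(0)=0 chase 'b': 0 ⇒ 0;  out=∅∪out(0)=∅
  fail(14) 'e': from fail(0)=0 chase 'e': 0 ⇒ 0;  out=∅∪out(0)=∅
  fail(2) 'aa': from fail(1)=0 chase 'a': 0 ⇒ 1;  out=∅∪out(1)={5}
  fail(6) 'da': from fail(5)=0 chase 'a': 0 ⇒ 1;  out={1}∪out(1)={1,5}
  fail(8) 'ce': from fail(7)=0 chase 'e': 0 ⇒ 14;  out={2}∪out(14)={2}
  fail(10) 'bc': from fail(9)=0 chase 'c': 0 ⇒ 7;  out=∅∪out(7)=∅
  fail(15) 'eb': from fail(14)=0 chase 'b': 0 ⇒ 9;  out=∅∪out(9)=∅
  fail(3) 'aad': from fail(2)=1 chase 'd': 1→0 ⇒ 5;  out=∅∪out(5)=∅
  fail(11) 'bcd': from fail(10)=7 chase 'd': 7→0 ⇒ 5;  out=∅∪out(5)=∅
  fail(16) 'eba': from fail(15)=9 chase 'a': 9→0 ⇒ 1;  out=∅∪out(1)={5}
  fail(4) 'aadc': from fail(3)=5 chase 'c': 5→0 ⇒ 7;  out={0}∪out(7)={0}
  fail(12) 'bcda': from fail(11)=5 chase 'a': 5 ⇒ 6;  out=∅∪out(6)={1,5}
  fail(17) 'ebae': from fail(16)=1 chase 'e': 1→0 ⇒ 14;  out=∅∪out(14)=∅
  fail(13) 'bcdac': from fail(12)=6 chase 'c': 6→1→0 ⇒ 7;  out={3}∪out(7)={3}
  fail(18) 'ebaeb': from fail(17)=14 chase 'b': 14 ⇒ 15;  out=∅∪out(15)=∅
  fail(19) 'ebaebe': from fail(18)=15 chase 'e': 15→9→0 ⇒ 14;  out={4}∪out(14)={4}

Run:
pos 0 'e': at 14
pos 1 'b': at 15
pos 2 'c': at 10 ·f
pos 3 'c': at 7 ·f
pos 4 'd': at 5 ·f
pos 5 'd': at 5 ·f
pos 6 'a': at 6  emit P1@[5:6],P5@[6:6]
pos 7 'e': at 14 ·f
pos 8 'b': at 15
pos 9 'a': at 16  emit P5@[9:9]
pos 10 'e': at 17
pos 11 'b': at 18
pos 12 'e': at 19  emit P4@[7:12]
pos 13 'd': at 5 ·f
pos 14 'a': at 6  emit P1@[13:14],P5@[14:14]
pos 15 'b': at 9 ·f
pos 16 'c': at 10
pos 17 'd': at 11
pos 18 'a': at 12  emit P1@[17:18],P5@[18:18]
pos 19 'c': at 13  emit P3@[15:19]
pos 20 'e': at 8 ·f  emit P2@[19:20]
pos 21 'e': at 14 ·f
pos 22 'a': at 1 ·f  emit P5@[22:22]
pos 23 'b': at 9 ·f
pos 24 'b': at 9 ·f
pos 25 'b': at 9 ·f
pos 26 'a': at 1 ·f  emit P5@[26:26]
pos 27 'd': at 5 ·f
pos 28 'a': at 6  emit P1@[27:28],P5@[28:28]
pos 29 'a': at 2 ·f  emit P5@[29:29]
pos 30 'd': at 3
pos 31 'c': at 4  emit P0@[28:31]
pos 32 'd': at 5 ·f
pos 33 'd': at 5 ·f
pos 34 'a': at 6  emit P1@[33:34],P5@[34:34]
pos 35 'b': at 9 ·f
pos 36 'e': at 14 ·f
pos 37 'a': at 1 ·f  emit P5@[37:37]
pos 38 'e': at 14 ·f
pos 39 'd': at 5 ·f
pos 40 'a': at 6  emit P1@[39:40],P5@[40:40]
pos 41 'd': at 5 ·f
pos 42 'a': at 6  emit P1@[41:42],P5@[42:42]
pos 43 'd': at 5 ·f
pos 44 'b': at 9 ·f
pos 45 'c': at 10
pos 46 'd': at 11
pos 47 'a': at 12  emit P1@[46:47],P5@[47:47]
pos 48 'c': at 13  emit P3@[44:48]
pos 49 'e': at 8 ·f  emit P2@[48:49]
pos 50 'e': at 14 ·f
pos 51 'd': at 5 ·f
pos 52 'a': at 6  emit P1@[51:52],P5@[52:52]
pos 53 'b': at 9 ·f
pos 54 'd': at 5 ·f
pos 55 'a': at 6  emit P1@[54:55],P5@[55:55]
pos 56 'e': at 14 ·f
pos 57 'e': at 14 ·f
pos 58 'd': at 5 ·f
pos 59 'a': at 6  emit P1@[58:59],P5@[59:59]
pos 60 'a': at 2 ·f  emit P5@[60:60]
pos 61 'a': at 2 ·f  emit P5@[61:61]
pos 62 'd': at 3
pos 63 'c': at 4  emit P0@[60:63]
pos 64 'c': at 7 ·f
pos 65 'c': at 7 ·f
pos 66 'e': at 8  emit P2@[65:66]
pos 67 'd': at 5 ·f
pos 68 'd': at 5 ·f
pos 69 'a': at 6  emit P1@[68:69],P5@[69:69]
pos 70 'a': at 2 ·f  emit P5@[70:70]
pos 71 'a': at 2 ·f  emit P5@[71:71]
pos 72 'd': at 3
pos 73 'c': at 4  emit P0@[70:73]

All matches (sorted): [[6,1],[6,5],[9,5],[12,4],[14,1],[14,5],[18,1],[18,5],[19,3],[20,2],[22,5],[26,5],[28,1],[28,5],[29,5],[31,0],[34,1],[34,5],[37,5],[40,1],[40,5],[42,1],[42,5],[47,1],[47,5],[48,3],[49,2],[52,1],[52,5],[55,1],[55,5],[59,1],[59,5],[60,5],[61,5],[63,0],[66,2],[69,1],[69,5],[70,5],[71,5],[73,0]]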